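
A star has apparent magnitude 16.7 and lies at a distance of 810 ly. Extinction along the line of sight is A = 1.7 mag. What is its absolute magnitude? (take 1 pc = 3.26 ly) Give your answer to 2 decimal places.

M ≈ 8.02

d = 810 ly / 3.26 = 248.5 pc
5 log₁₀(d/10 pc) = 5 log₁₀(248.5) − 5 = 6.976
M = m − 5 log₁₀(d/10) − A = 16.7 − 6.976 − 1.7 = 8.024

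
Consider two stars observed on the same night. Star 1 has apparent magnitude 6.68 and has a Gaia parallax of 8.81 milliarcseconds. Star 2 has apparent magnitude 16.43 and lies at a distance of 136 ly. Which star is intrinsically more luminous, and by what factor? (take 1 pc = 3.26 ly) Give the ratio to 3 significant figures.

Star 1: p = 8.81 mas = 8.81×10^-3″ → d = 1/p = 113.5 pc
Star 1: M = m − 5 log₁₀ d + 5 = 6.68 − 5·2.0550 + 5 = 1.405
Star 2: d = 136 ly / 3.26 = 41.72 pc
Star 2: M = m − 5 log₁₀ d + 5 = 16.43 − 5·1.6203 + 5 = 13.328
ΔM = M_1 − M_2 = 1.405 − (13.328) = -11.924; smaller M is more luminous → Star 1.
L ratio = 10^(0.4 |ΔM|) = 10^4.769 = 58800

Star 1 is more luminous, by a factor of 58800.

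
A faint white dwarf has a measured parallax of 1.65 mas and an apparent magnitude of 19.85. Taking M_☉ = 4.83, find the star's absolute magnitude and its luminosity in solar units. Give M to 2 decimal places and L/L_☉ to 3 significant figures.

d = 1/p = 1000/1.65 mas = 606.1 pc
M = m − 5 log₁₀ d + 5 = 19.85 − 5·2.7825 + 5 = 10.937
M − M_☉ = 10.937 − 4.83 = 6.107
L/L_☉ = 10^(−0.4 × 6.107) = 3.606×10^-3

M ≈ 10.94; L/L_☉ ≈ 3.61×10^-3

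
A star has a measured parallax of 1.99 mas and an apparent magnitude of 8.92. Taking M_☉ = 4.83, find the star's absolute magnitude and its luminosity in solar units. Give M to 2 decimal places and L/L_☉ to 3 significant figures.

M ≈ 0.41; L/L_☉ ≈ 58.4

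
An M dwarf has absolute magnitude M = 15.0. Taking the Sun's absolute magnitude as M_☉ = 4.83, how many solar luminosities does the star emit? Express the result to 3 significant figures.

M − M_☉ = 15.0 − 4.83 = 10.170
L/L_☉ = 10^(−0.4 (M − M_☉)) = 10^-4.068 = 8.551×10^-5

L/L_☉ ≈ 8.55×10^-5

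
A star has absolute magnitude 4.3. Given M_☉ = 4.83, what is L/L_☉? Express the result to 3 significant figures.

L/L_☉ ≈ 1.63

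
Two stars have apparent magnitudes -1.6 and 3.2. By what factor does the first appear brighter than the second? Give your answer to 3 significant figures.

83.2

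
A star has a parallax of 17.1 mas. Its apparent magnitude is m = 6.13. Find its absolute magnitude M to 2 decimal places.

M ≈ 2.29

p = 17.1 mas = 0.0171″ → d = 1/p = 58.48 pc
5 log₁₀(d/10 pc) = 5 log₁₀(58.48) − 5 = 3.835
M = m − 5 log₁₀(d/10) = 6.13 − 3.835 = 2.295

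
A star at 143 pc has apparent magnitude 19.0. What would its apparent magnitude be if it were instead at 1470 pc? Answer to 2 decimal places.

m ≈ 24.06

Flux ∝ 1/d², so Δm = 5 log₁₀(d₂/d₁) = 5 log₁₀(1470/143) = 5.060
m₂ = m₁ + Δm = 19.0 + (5.060) = 24.060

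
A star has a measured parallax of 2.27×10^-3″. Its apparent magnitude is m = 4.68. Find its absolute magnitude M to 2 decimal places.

M ≈ -3.54

d = 1/p = 1/2.27×10^-3″ = 440.5 pc
5 log₁₀(d/10 pc) = 5 log₁₀(440.5) − 5 = 8.220
M = m − 5 log₁₀(d/10) = 4.68 − 8.220 = -3.540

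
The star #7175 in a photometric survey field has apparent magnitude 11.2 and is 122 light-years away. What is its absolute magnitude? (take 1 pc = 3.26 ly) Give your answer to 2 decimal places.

M ≈ 8.33

d = 122 ly / 3.26 = 37.42 pc
5 log₁₀(d/10 pc) = 5 log₁₀(37.42) − 5 = 2.866
M = m − 5 log₁₀(d/10) = 11.2 − 2.866 = 8.334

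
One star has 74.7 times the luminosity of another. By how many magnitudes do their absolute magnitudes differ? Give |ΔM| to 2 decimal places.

Pogson: ΔM = −2.5 log₁₀(ratio) = −2.5 log₁₀(74.7) = −2.5 × 1.8733 = -4.683

|ΔM| ≈ 4.68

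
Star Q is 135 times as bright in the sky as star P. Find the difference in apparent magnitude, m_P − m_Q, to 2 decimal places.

m_P − m_Q ≈ 5.33

Pogson: Δm = −2.5 log₁₀(ratio) = −2.5 log₁₀(135) = −2.5 × 2.1303 = -5.326
Star Q is brighter so has the smaller magnitude: m_P − m_Q is positive.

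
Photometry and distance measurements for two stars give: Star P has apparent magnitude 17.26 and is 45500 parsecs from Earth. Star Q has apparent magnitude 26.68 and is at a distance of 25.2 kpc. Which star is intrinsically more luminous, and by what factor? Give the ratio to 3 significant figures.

Star P is more luminous, by a factor of 19100.

Star P: M = m − 5 log₁₀ d + 5 = 17.26 − 5·4.6580 + 5 = -1.030
Star Q: d = 25.2 kpc = 25200 pc
Star Q: M = m − 5 log₁₀ d + 5 = 26.68 − 5·4.4014 + 5 = 9.673
ΔM = M_P − M_Q = -1.030 − (9.673) = -10.703; smaller M is more luminous → Star P.
L ratio = 10^(0.4 |ΔM|) = 10^4.281 = 19110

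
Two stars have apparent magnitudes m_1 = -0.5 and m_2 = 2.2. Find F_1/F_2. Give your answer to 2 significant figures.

F_1/F_2 ≈ 12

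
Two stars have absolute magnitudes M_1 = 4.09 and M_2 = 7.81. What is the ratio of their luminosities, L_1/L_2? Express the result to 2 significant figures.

ΔM = M_1 − M_2 = -3.72
L_1/L_2 = 10^(−0.4 ΔM) = 10^1.488 = 30.76

L_1/L_2 ≈ 31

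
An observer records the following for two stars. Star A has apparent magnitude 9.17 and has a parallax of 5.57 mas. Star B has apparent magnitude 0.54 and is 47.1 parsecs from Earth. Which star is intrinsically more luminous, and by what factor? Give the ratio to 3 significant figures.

Star A: p = 5.57 mas = 5.57×10^-3″ → d = 1/p = 179.5 pc
Star A: M = m − 5 log₁₀ d + 5 = 9.17 − 5·2.2541 + 5 = 2.899
Star B: M = m − 5 log₁₀ d + 5 = 0.54 − 5·1.6730 + 5 = -2.825
ΔM = M_A − M_B = 2.899 − (-2.825) = 5.724; smaller M is more luminous → Star B.
L ratio = 10^(0.4 |ΔM|) = 10^2.290 = 194.9

Star B is more luminous, by a factor of 195.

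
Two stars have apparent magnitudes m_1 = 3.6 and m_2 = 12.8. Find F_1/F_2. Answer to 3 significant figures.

F_1/F_2 ≈ 4790

Magnitude difference = -9.2
Flux ratio = 10^(−0.4 Δm) = 10^(−0.4 × -9.2) = 10^3.680 = 4786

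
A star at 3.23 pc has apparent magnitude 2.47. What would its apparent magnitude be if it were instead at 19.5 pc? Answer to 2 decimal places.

m ≈ 6.37

Flux ∝ 1/d², so Δm = 5 log₁₀(d₂/d₁) = 5 log₁₀(19.5/3.23) = 3.904
m₂ = m₁ + Δm = 2.47 + (3.904) = 6.374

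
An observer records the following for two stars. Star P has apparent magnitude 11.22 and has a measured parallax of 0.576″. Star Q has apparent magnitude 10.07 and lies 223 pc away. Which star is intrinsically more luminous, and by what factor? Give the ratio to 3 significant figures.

Star Q is more luminous, by a factor of 47600.

Star P: d = 1/p = 1/0.576″ = 1.736 pc
Star P: M = m − 5 log₁₀ d + 5 = 11.22 − 5·0.2396 + 5 = 15.022
Star Q: M = m − 5 log₁₀ d + 5 = 10.07 − 5·2.3483 + 5 = 3.328
ΔM = M_P − M_Q = 15.022 − (3.328) = 11.694; smaller M is more luminous → Star Q.
L ratio = 10^(0.4 |ΔM|) = 10^4.677 = 47580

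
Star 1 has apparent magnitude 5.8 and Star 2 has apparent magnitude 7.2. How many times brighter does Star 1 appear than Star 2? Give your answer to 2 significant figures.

Magnitude difference = -1.4
Flux ratio = 10^(−0.4 Δm) = 10^(−0.4 × -1.4) = 10^0.560 = 3.631

3.6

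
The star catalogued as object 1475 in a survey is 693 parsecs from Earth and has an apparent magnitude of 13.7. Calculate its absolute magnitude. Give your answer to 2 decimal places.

M ≈ 4.50

5 log₁₀(d/10 pc) = 5 log₁₀(693.0) − 5 = 9.204
M = m − 5 log₁₀(d/10) = 13.7 − 9.204 = 4.496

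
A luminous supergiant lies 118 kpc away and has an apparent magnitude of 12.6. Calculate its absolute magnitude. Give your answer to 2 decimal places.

M ≈ -7.76

d = 118 kpc = 118000 pc
5 log₁₀(d/10 pc) = 5 log₁₀(118000) − 5 = 20.359
M = m − 5 log₁₀(d/10) = 12.6 − 20.359 = -7.759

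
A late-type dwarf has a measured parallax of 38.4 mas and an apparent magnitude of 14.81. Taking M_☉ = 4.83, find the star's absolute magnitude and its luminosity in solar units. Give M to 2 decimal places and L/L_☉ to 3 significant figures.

M ≈ 12.73; L/L_☉ ≈ 6.91×10^-4

d = 1/p = 1000/38.4 mas = 26.04 pc
M = m − 5 log₁₀ d + 5 = 14.81 − 5·1.4157 + 5 = 12.732
M − M_☉ = 12.732 − 4.83 = 7.902
L/L_☉ = 10^(−0.4 × 7.902) = 6.908×10^-4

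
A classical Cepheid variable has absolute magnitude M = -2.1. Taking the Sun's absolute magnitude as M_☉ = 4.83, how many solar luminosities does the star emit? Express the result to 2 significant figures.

L/L_☉ ≈ 590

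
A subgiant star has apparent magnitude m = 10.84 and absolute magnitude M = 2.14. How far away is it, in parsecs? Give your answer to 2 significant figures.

Distance modulus: m − M = 10.84 − (2.14) = 8.700
m − M = 5 log₁₀ d − 5
log₁₀ d = (m − M)/5 + 1 = 2.7400
d = 10^2.7400 = 549.5 pc

d ≈ 550 pc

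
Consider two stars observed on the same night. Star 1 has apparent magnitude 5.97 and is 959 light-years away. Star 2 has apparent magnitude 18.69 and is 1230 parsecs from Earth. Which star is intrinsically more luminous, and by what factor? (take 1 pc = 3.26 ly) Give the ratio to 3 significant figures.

Star 1 is more luminous, by a factor of 7000.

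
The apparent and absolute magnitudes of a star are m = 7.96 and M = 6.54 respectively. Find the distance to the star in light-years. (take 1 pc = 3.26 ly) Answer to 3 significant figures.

Distance modulus: m − M = 7.96 − (6.54) = 1.420
m − M = 5 log₁₀ d − 5
log₁₀ d = (m − M)/5 + 1 = 1.2840
d = 10^1.2840 = 19.23 pc
= 62.69 ly

d ≈ 62.7 ly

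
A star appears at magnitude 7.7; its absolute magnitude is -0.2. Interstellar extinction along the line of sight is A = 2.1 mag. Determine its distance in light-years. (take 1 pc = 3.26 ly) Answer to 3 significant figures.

d ≈ 471 ly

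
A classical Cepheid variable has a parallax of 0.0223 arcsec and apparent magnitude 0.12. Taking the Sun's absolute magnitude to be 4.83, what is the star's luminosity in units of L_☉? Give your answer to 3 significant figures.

L/L_☉ ≈ 1540

d = 1/p = 1/0.0223″ = 44.84 pc
M = m − 5 log₁₀ d + 5 = 0.12 − 5·1.6517 + 5 = -3.138
M − M_☉ = -3.138 − 4.83 = -7.968
L/L_☉ = 10^(−0.4 × -7.968) = 1540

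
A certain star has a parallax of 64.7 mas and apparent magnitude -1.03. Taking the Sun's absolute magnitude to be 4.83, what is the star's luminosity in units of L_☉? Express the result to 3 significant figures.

L/L_☉ ≈ 527

d = 1/p = 1000/64.7 mas = 15.46 pc
M = m − 5 log₁₀ d + 5 = -1.03 − 5·1.1891 + 5 = -1.975
M − M_☉ = -1.975 − 4.83 = -6.805
L/L_☉ = 10^(−0.4 × -6.805) = 527.5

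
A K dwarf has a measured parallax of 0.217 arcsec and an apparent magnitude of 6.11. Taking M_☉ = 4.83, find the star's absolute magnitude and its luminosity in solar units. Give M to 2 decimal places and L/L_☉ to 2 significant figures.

d = 1/p = 1/0.217″ = 4.608 pc
M = m − 5 log₁₀ d + 5 = 6.11 − 5·0.6635 + 5 = 7.792
M − M_☉ = 7.792 − 4.83 = 2.962
L/L_☉ = 10^(−0.4 × 2.962) = 0.06533

M ≈ 7.79; L/L_☉ ≈ 0.065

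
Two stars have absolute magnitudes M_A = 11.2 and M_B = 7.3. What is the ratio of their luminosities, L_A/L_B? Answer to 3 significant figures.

ΔM = M_A − M_B = 3.9
L_A/L_B = 10^(−0.4 ΔM) = 10^-1.560 = 0.02754

L_A/L_B ≈ 0.0275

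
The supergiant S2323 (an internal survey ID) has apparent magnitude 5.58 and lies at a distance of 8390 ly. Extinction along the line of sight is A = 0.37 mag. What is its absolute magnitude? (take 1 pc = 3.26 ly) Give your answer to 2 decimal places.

d = 8390 ly / 3.26 = 2574 pc
5 log₁₀(d/10 pc) = 5 log₁₀(2574) − 5 = 12.053
M = m − 5 log₁₀(d/10) − A = 5.58 − 12.053 − 0.37 = -6.843

M ≈ -6.84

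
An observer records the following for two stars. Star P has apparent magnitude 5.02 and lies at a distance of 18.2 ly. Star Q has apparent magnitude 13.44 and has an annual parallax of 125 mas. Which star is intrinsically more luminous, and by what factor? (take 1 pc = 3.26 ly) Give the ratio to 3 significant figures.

Star P: d = 18.2 ly / 3.26 = 5.583 pc
Star P: M = m − 5 log₁₀ d + 5 = 5.02 − 5·0.7469 + 5 = 6.286
Star Q: p = 125 mas = 0.125″ → d = 1/p = 8.000 pc
Star Q: M = m − 5 log₁₀ d + 5 = 13.44 − 5·0.9031 + 5 = 13.925
ΔM = M_P − M_Q = 6.286 − (13.925) = -7.639; smaller M is more luminous → Star P.
L ratio = 10^(0.4 |ΔM|) = 10^3.056 = 1136

Star P is more luminous, by a factor of 1140.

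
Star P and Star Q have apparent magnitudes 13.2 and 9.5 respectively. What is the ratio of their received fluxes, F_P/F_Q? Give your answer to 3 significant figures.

Δm = 13.2 − (9.5) = 3.7
Flux ratio = 10^(−0.4 Δm) = 10^(−0.4 × 3.7) = 10^-1.480 = 0.03311

F_P/F_Q ≈ 0.0331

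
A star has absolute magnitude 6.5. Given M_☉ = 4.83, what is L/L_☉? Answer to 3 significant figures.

L/L_☉ ≈ 0.215

M − M_☉ = 6.5 − 4.83 = 1.670
L/L_☉ = 10^(−0.4 (M − M_☉)) = 10^-0.668 = 0.2148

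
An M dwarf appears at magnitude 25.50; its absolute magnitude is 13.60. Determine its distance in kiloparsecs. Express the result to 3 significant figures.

Distance modulus: m − M = 25.50 − (13.60) = 11.900
m − M = 5 log₁₀ d − 5
log₁₀ d = (m − M)/5 + 1 = 3.3800
d = 10^3.3800 = 2399 pc
= 2.399 kpc

d ≈ 2.40 kpc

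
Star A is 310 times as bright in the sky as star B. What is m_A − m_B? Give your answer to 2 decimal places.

m_A − m_B ≈ -6.23

Pogson: Δm = −2.5 log₁₀(ratio) = −2.5 log₁₀(310) = −2.5 × 2.4914 = -6.228
Star A is brighter, so it has the smaller magnitude: the difference is negative.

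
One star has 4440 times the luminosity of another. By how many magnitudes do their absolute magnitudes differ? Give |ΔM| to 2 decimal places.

Pogson: ΔM = −2.5 log₁₀(ratio) = −2.5 log₁₀(4440) = −2.5 × 3.6474 = -9.118

|ΔM| ≈ 9.12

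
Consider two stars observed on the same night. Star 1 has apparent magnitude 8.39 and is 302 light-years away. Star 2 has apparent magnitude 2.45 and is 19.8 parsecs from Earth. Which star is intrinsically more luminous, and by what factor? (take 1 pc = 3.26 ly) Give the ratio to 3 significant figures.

Star 2 is more luminous, by a factor of 10.9.

Star 1: d = 302 ly / 3.26 = 92.64 pc
Star 1: M = m − 5 log₁₀ d + 5 = 8.39 − 5·1.9668 + 5 = 3.556
Star 2: M = m − 5 log₁₀ d + 5 = 2.45 − 5·1.2967 + 5 = 0.967
ΔM = M_1 − M_2 = 3.556 − (0.967) = 2.589; smaller M is more luminous → Star 2.
L ratio = 10^(0.4 |ΔM|) = 10^1.036 = 10.86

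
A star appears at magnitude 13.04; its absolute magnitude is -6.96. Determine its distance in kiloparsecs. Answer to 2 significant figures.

Distance modulus: m − M = 13.04 − (-6.96) = 20.000
m − M = 5 log₁₀ d − 5
log₁₀ d = (m − M)/5 + 1 = 5.0000
d = 10^5.0000 = 100000 pc
= 100.0 kpc

d ≈ 100 kpc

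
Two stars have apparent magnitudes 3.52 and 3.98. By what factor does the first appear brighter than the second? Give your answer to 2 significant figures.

1.5

Magnitude difference = -0.46
Flux ratio = 10^(−0.4 Δm) = 10^(−0.4 × -0.46) = 10^0.184 = 1.528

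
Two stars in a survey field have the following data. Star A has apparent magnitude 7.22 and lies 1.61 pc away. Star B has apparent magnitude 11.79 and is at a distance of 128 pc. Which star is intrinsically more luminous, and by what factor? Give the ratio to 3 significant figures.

Star A: M = m − 5 log₁₀ d + 5 = 7.22 − 5·0.2068 + 5 = 11.186
Star B: M = m − 5 log₁₀ d + 5 = 11.79 − 5·2.1072 + 5 = 6.254
ΔM = M_A − M_B = 11.186 − (6.254) = 4.932; smaller M is more luminous → Star B.
L ratio = 10^(0.4 |ΔM|) = 10^1.973 = 93.92

Star B is more luminous, by a factor of 93.9.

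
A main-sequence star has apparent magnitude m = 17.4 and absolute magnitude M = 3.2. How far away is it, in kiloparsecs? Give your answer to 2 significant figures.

Distance modulus: m − M = 17.4 − (3.2) = 14.200
m − M = 5 log₁₀ d − 5
log₁₀ d = (m − M)/5 + 1 = 3.8400
d = 10^3.8400 = 6918 pc
= 6.918 kpc

d ≈ 6.9 kpc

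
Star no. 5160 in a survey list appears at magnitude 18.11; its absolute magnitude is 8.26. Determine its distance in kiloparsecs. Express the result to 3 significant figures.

μ = m − M = 9.850
m − M = 5 log₁₀ d − 5
log₁₀ d = (m − M)/5 + 1 = 2.9700
d = 10^2.9700 = 933.3 pc
= 0.9333 kpc

d ≈ 0.933 kpc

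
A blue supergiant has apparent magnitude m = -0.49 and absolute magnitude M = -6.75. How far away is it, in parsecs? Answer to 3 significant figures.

d ≈ 179 pc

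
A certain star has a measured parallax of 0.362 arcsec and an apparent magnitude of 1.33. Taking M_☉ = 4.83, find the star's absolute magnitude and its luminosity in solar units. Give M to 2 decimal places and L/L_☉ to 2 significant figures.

M ≈ 4.12; L/L_☉ ≈ 1.9

d = 1/p = 1/0.362″ = 2.762 pc
M = m − 5 log₁₀ d + 5 = 1.33 − 5·0.4413 + 5 = 4.124
M − M_☉ = 4.124 − 4.83 = -0.706
L/L_☉ = 10^(−0.4 × -0.706) = 1.917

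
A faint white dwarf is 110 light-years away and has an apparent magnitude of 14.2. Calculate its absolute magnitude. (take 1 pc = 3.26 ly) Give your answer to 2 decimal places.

d = 110 ly / 3.26 = 33.74 pc
5 log₁₀(d/10 pc) = 5 log₁₀(33.74) − 5 = 2.641
M = m − 5 log₁₀(d/10) = 14.2 − 2.641 = 11.559

M ≈ 11.56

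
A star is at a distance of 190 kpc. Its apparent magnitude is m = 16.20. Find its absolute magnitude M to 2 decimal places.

M ≈ -5.19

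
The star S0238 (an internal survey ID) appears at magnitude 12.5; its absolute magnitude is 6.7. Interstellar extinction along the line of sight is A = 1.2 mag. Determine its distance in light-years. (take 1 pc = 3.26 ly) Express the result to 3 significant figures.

m − M = 5 log₁₀(d/10 pc) + A  ⇒  12.5 − (6.7) − 1.2 = 5 log₁₀(d/10)
4.600 = 5 log₁₀(d/10)
log₁₀ d = (m − M − A)/5 + 1 = 1.9200
d = 10^1.9200 = 83.18 pc
= 271.2 ly

d ≈ 271 ly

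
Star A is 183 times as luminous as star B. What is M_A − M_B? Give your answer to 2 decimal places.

M_A − M_B ≈ -5.66

Pogson: ΔM = −2.5 log₁₀(ratio) = −2.5 log₁₀(183) = −2.5 × 2.2625 = -5.656
Star A is brighter, so it has the smaller magnitude: the difference is negative.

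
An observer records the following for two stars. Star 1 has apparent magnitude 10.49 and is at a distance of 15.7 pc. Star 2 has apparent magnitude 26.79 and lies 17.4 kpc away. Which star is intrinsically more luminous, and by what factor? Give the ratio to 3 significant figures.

Star 1 is more luminous, by a factor of 2.70.

Star 1: M = m − 5 log₁₀ d + 5 = 10.49 − 5·1.1959 + 5 = 9.511
Star 2: d = 17.4 kpc = 17400 pc
Star 2: M = m − 5 log₁₀ d + 5 = 26.79 − 5·4.2405 + 5 = 10.587
ΔM = M_1 − M_2 = 9.511 − (10.587) = -1.077; smaller M is more luminous → Star 1.
L ratio = 10^(0.4 |ΔM|) = 10^0.431 = 2.696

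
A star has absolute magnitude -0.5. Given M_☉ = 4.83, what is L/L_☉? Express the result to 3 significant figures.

L/L_☉ ≈ 136

M − M_☉ = -0.5 − 4.83 = -5.330
L/L_☉ = 10^(−0.4 (M − M_☉)) = 10^2.132 = 135.5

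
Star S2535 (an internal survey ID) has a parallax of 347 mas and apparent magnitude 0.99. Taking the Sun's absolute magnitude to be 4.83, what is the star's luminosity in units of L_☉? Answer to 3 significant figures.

L/L_☉ ≈ 2.85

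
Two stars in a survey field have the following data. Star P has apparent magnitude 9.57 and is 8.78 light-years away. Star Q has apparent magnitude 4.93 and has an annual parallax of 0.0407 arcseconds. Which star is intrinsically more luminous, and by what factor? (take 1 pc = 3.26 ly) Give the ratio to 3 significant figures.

Star Q is more luminous, by a factor of 5970.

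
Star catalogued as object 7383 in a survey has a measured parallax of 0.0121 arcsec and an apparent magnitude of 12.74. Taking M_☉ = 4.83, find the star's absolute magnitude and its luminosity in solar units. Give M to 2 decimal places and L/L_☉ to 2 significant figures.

d = 1/p = 1/0.0121″ = 82.64 pc
M = m − 5 log₁₀ d + 5 = 12.74 − 5·1.9172 + 5 = 8.154
M − M_☉ = 8.154 − 4.83 = 3.324
L/L_☉ = 10^(−0.4 × 3.324) = 0.04682

M ≈ 8.15; L/L_☉ ≈ 0.047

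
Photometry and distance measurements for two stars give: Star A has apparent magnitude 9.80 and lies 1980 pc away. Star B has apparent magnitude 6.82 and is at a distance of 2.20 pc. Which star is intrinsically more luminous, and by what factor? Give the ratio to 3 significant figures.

Star A: M = m − 5 log₁₀ d + 5 = 9.80 − 5·3.2967 + 5 = -1.683
Star B: M = m − 5 log₁₀ d + 5 = 6.82 − 5·0.3424 + 5 = 10.108
ΔM = M_A − M_B = -1.683 − (10.108) = -11.791; smaller M is more luminous → Star A.
L ratio = 10^(0.4 |ΔM|) = 10^4.716 = 52060

Star A is more luminous, by a factor of 52100.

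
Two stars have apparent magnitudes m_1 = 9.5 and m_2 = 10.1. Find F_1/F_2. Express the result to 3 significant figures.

F_1/F_2 ≈ 1.74

Magnitude difference = -0.6
Flux ratio = 10^(−0.4 Δm) = 10^(−0.4 × -0.6) = 10^0.240 = 1.738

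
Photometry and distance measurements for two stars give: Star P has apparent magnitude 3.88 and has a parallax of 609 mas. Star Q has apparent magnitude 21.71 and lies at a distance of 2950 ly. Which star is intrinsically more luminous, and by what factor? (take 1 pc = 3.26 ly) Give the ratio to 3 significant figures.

Star P is more luminous, by a factor of 44.6.

Star P: p = 609 mas = 0.609″ → d = 1/p = 1.642 pc
Star P: M = m − 5 log₁₀ d + 5 = 3.88 − 5·0.2154 + 5 = 7.803
Star Q: d = 2950 ly / 3.26 = 904.9 pc
Star Q: M = m − 5 log₁₀ d + 5 = 21.71 − 5·2.9566 + 5 = 11.927
ΔM = M_P − M_Q = 7.803 − (11.927) = -4.124; smaller M is more luminous → Star P.
L ratio = 10^(0.4 |ΔM|) = 10^1.650 = 44.62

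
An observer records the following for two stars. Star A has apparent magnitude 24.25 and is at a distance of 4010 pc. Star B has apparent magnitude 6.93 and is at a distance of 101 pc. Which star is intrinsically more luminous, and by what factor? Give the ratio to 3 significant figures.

Star B is more luminous, by a factor of 5370.

Star A: M = m − 5 log₁₀ d + 5 = 24.25 − 5·3.6031 + 5 = 11.234
Star B: M = m − 5 log₁₀ d + 5 = 6.93 − 5·2.0043 + 5 = 1.908
ΔM = M_A − M_B = 11.234 − (1.908) = 9.326; smaller M is more luminous → Star B.
L ratio = 10^(0.4 |ΔM|) = 10^3.730 = 5375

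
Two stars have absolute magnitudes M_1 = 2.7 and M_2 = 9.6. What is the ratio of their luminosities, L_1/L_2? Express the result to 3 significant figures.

L_1/L_2 ≈ 575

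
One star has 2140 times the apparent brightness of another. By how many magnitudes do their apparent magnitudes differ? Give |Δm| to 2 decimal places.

Pogson: Δm = −2.5 log₁₀(ratio) = −2.5 log₁₀(2140) = −2.5 × 3.3304 = -8.326

|Δm| ≈ 8.33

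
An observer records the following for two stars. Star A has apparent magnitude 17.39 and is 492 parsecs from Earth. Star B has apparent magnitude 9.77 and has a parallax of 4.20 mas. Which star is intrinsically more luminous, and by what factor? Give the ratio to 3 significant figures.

Star B is more luminous, by a factor of 262.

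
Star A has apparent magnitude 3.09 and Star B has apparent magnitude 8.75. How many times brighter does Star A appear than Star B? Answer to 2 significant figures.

180

Magnitude difference = -5.66
Flux ratio = 10^(−0.4 Δm) = 10^(−0.4 × -5.66) = 10^2.264 = 183.7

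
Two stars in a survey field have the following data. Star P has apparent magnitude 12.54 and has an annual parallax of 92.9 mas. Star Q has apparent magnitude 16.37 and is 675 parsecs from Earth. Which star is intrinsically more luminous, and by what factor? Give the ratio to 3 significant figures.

Star Q is more luminous, by a factor of 116.

Star P: p = 92.9 mas = 0.0929″ → d = 1/p = 10.76 pc
Star P: M = m − 5 log₁₀ d + 5 = 12.54 − 5·1.0320 + 5 = 12.380
Star Q: M = m − 5 log₁₀ d + 5 = 16.37 − 5·2.8293 + 5 = 7.223
ΔM = M_P − M_Q = 12.380 − (7.223) = 5.157; smaller M is more luminous → Star Q.
L ratio = 10^(0.4 |ΔM|) = 10^2.063 = 115.5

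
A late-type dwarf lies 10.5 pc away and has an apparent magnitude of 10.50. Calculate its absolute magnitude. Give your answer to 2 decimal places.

5 log₁₀(d/10 pc) = 5 log₁₀(10.50) − 5 = 0.106
M = m − 5 log₁₀(d/10) = 10.50 − 0.106 = 10.394

M ≈ 10.39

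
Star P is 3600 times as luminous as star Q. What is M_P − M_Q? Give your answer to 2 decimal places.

M_P − M_Q ≈ -8.89

Pogson: ΔM = −2.5 log₁₀(ratio) = −2.5 log₁₀(3600) = −2.5 × 3.5563 = -8.891
Star P is brighter, so it has the smaller magnitude: the difference is negative.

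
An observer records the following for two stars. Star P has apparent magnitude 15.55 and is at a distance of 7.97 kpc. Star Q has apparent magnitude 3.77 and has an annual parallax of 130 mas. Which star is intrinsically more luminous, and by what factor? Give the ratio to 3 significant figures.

Star P: d = 7.97 kpc = 7970 pc
Star P: M = m − 5 log₁₀ d + 5 = 15.55 − 5·3.9015 + 5 = 1.043
Star Q: p = 130 mas = 0.130″ → d = 1/p = 7.692 pc
Star Q: M = m − 5 log₁₀ d + 5 = 3.77 − 5·0.8861 + 5 = 4.340
ΔM = M_P − M_Q = 1.043 − (4.340) = -3.297; smaller M is more luminous → Star P.
L ratio = 10^(0.4 |ΔM|) = 10^1.319 = 20.84

Star P is more luminous, by a factor of 20.8.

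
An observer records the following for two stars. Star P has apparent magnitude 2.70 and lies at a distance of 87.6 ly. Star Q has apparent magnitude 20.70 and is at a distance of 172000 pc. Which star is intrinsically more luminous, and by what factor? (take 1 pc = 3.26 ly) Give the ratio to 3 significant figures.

Star Q is more luminous, by a factor of 2.59.

Star P: d = 87.6 ly / 3.26 = 26.87 pc
Star P: M = m − 5 log₁₀ d + 5 = 2.70 − 5·1.4293 + 5 = 0.554
Star Q: M = m − 5 log₁₀ d + 5 = 20.70 − 5·5.2355 + 5 = -0.478
ΔM = M_P − M_Q = 0.554 − (-0.478) = 1.031; smaller M is more luminous → Star Q.
L ratio = 10^(0.4 |ΔM|) = 10^0.412 = 2.585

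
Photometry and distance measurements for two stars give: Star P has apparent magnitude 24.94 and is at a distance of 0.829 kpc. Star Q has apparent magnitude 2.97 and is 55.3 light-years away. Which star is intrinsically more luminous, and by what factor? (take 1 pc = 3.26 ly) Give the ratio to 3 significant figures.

Star Q is more luminous, by a factor of 257000.

Star P: d = 0.829 kpc = 829.0 pc
Star P: M = m − 5 log₁₀ d + 5 = 24.94 − 5·2.9186 + 5 = 15.347
Star Q: d = 55.3 ly / 3.26 = 16.96 pc
Star Q: M = m − 5 log₁₀ d + 5 = 2.97 − 5·1.2295 + 5 = 1.822
ΔM = M_P − M_Q = 15.347 − (1.822) = 13.525; smaller M is more luminous → Star Q.
L ratio = 10^(0.4 |ΔM|) = 10^5.410 = 257000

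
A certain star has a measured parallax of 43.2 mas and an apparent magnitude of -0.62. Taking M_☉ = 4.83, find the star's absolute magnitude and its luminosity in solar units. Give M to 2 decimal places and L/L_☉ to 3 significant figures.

M ≈ -2.44; L/L_☉ ≈ 811

d = 1/p = 1000/43.2 mas = 23.15 pc
M = m − 5 log₁₀ d + 5 = -0.62 − 5·1.3645 + 5 = -2.443
M − M_☉ = -2.443 − 4.83 = -7.273
L/L_☉ = 10^(−0.4 × -7.273) = 811.0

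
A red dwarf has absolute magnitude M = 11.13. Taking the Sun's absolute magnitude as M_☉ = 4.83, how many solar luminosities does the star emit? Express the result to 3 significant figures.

L/L_☉ ≈ 3.02×10^-3

M − M_☉ = 11.13 − 4.83 = 6.300
L/L_☉ = 10^(−0.4 (M − M_☉)) = 10^-2.520 = 3.020×10^-3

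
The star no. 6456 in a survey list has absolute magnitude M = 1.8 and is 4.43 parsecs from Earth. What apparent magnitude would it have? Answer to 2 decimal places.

m = M + 5 log₁₀ d − 5 = 1.8 + 5·0.6464 − 5 = 0.032

m ≈ 0.03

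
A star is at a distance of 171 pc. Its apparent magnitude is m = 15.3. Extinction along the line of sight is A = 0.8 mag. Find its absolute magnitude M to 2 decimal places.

M ≈ 8.34

5 log₁₀(d/10 pc) = 5 log₁₀(171.0) − 5 = 6.165
M = m − 5 log₁₀(d/10) − A = 15.3 − 6.165 − 0.8 = 8.335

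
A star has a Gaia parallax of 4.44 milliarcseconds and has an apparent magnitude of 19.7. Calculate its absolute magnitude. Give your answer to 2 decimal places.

p = 4.44 mas = 4.44×10^-3″ → d = 1/p = 225.2 pc
5 log₁₀(d/10 pc) = 5 log₁₀(225.2) − 5 = 6.763
M = m − 5 log₁₀(d/10) = 19.7 − 6.763 = 12.937

M ≈ 12.94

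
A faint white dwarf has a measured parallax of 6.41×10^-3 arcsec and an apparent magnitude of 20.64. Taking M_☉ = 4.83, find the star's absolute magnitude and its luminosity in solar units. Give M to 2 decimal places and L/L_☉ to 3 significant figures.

M ≈ 14.67; L/L_☉ ≈ 1.15×10^-4

d = 1/p = 1/6.41×10^-3″ = 156.0 pc
M = m − 5 log₁₀ d + 5 = 20.64 − 5·2.1931 + 5 = 14.674
M − M_☉ = 14.674 − 4.83 = 9.844
L/L_☉ = 10^(−0.4 × 9.844) = 1.154×10^-4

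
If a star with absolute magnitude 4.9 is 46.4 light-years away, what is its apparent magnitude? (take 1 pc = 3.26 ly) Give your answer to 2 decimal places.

m ≈ 5.67

d = 46.4 ly / 3.26 = 14.23 pc
m = M + 5 log₁₀ d − 5 = 4.9 + 5·1.1533 − 5 = 5.667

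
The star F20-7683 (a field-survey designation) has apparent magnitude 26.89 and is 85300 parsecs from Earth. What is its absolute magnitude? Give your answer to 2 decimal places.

5 log₁₀(d/10 pc) = 5 log₁₀(85300) − 5 = 19.655
M = m − 5 log₁₀(d/10) = 26.89 − 19.655 = 7.235

M ≈ 7.24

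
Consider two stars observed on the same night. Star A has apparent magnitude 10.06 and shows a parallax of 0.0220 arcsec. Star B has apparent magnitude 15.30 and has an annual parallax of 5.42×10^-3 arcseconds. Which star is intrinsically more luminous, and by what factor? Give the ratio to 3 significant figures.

Star A is more luminous, by a factor of 7.57.

Star A: d = 1/p = 1/0.0220″ = 45.45 pc
Star A: M = m − 5 log₁₀ d + 5 = 10.06 − 5·1.6576 + 5 = 6.772
Star B: d = 1/p = 1/5.42×10^-3″ = 184.5 pc
Star B: M = m − 5 log₁₀ d + 5 = 15.30 − 5·2.2660 + 5 = 8.970
ΔM = M_A − M_B = 6.772 − (8.970) = -2.198; smaller M is more luminous → Star A.
L ratio = 10^(0.4 |ΔM|) = 10^0.879 = 7.571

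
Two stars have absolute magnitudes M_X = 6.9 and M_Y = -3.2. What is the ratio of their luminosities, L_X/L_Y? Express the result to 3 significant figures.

ΔM = M_X − M_Y = 10.1
L_X/L_Y = 10^(−0.4 ΔM) = 10^-4.040 = 9.120×10^-5

L_X/L_Y ≈ 9.12×10^-5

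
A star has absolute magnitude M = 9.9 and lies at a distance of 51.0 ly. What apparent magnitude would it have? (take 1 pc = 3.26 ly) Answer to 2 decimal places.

m ≈ 10.87

d = 51.0 ly / 3.26 = 15.64 pc
m = M + 5 log₁₀ d − 5 = 9.9 + 5·1.1944 − 5 = 10.872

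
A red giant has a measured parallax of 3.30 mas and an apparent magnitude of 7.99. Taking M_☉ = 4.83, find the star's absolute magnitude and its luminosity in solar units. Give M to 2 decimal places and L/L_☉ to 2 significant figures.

d = 1/p = 1000/3.30 mas = 303.0 pc
M = m − 5 log₁₀ d + 5 = 7.99 − 5·2.4815 + 5 = 0.583
M − M_☉ = 0.583 − 4.83 = -4.247
L/L_☉ = 10^(−0.4 × -4.247) = 50.00

M ≈ 0.58; L/L_☉ ≈ 50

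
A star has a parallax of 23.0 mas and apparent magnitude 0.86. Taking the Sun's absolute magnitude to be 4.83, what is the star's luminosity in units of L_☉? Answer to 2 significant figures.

L/L_☉ ≈ 730

d = 1/p = 1000/23.0 mas = 43.48 pc
M = m − 5 log₁₀ d + 5 = 0.86 − 5·1.6383 + 5 = -2.331
M − M_☉ = -2.331 − 4.83 = -7.161
L/L_☉ = 10^(−0.4 × -7.161) = 732.1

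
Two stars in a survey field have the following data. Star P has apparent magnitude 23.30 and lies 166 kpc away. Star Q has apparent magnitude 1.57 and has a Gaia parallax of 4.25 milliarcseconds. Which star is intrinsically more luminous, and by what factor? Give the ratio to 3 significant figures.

Star Q is more luminous, by a factor of 989.

Star P: d = 166 kpc = 166000 pc
Star P: M = m − 5 log₁₀ d + 5 = 23.30 − 5·5.2201 + 5 = 2.199
Star Q: p = 4.25 mas = 4.25×10^-3″ → d = 1/p = 235.3 pc
Star Q: M = m − 5 log₁₀ d + 5 = 1.57 − 5·2.3716 + 5 = -5.288
ΔM = M_P − M_Q = 2.199 − (-5.288) = 7.488; smaller M is more luminous → Star Q.
L ratio = 10^(0.4 |ΔM|) = 10^2.995 = 988.6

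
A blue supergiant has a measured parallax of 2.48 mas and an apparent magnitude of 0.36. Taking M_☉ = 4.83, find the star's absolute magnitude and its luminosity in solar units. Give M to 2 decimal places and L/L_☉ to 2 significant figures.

M ≈ -7.67; L/L_☉ ≈ 100000

d = 1/p = 1000/2.48 mas = 403.2 pc
M = m − 5 log₁₀ d + 5 = 0.36 − 5·2.6055 + 5 = -7.668
M − M_☉ = -7.668 − 4.83 = -12.498
L/L_☉ = 10^(−0.4 × -12.498) = 99790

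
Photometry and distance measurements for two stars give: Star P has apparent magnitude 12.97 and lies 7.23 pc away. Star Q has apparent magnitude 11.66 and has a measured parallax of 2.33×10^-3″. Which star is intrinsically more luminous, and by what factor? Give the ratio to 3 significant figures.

Star Q is more luminous, by a factor of 11800.

Star P: M = m − 5 log₁₀ d + 5 = 12.97 − 5·0.8591 + 5 = 13.674
Star Q: d = 1/p = 1/2.33×10^-3″ = 429.2 pc
Star Q: M = m − 5 log₁₀ d + 5 = 11.66 − 5·2.6326 + 5 = 3.497
ΔM = M_P − M_Q = 13.674 − (3.497) = 10.178; smaller M is more luminous → Star Q.
L ratio = 10^(0.4 |ΔM|) = 10^4.071 = 11780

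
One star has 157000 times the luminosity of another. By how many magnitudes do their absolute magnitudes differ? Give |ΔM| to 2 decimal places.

|ΔM| ≈ 12.99

Pogson: ΔM = −2.5 log₁₀(ratio) = −2.5 log₁₀(157000) = −2.5 × 5.1959 = -12.990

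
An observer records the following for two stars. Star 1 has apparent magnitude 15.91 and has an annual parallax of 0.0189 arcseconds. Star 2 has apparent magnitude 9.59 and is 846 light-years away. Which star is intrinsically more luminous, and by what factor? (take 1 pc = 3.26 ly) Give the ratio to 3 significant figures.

Star 1: d = 1/p = 1/0.0189″ = 52.91 pc
Star 1: M = m − 5 log₁₀ d + 5 = 15.91 − 5·1.7235 + 5 = 12.292
Star 2: d = 846 ly / 3.26 = 259.5 pc
Star 2: M = m − 5 log₁₀ d + 5 = 9.59 − 5·2.4142 + 5 = 2.519
ΔM = M_1 − M_2 = 12.292 − (2.519) = 9.773; smaller M is more luminous → Star 2.
L ratio = 10^(0.4 |ΔM|) = 10^3.909 = 8114

Star 2 is more luminous, by a factor of 8110.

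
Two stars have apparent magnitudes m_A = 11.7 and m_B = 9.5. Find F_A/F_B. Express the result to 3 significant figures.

Magnitude difference = 2.2
Flux ratio = 10^(−0.4 Δm) = 10^(−0.4 × 2.2) = 10^-0.880 = 0.1318

F_A/F_B ≈ 0.132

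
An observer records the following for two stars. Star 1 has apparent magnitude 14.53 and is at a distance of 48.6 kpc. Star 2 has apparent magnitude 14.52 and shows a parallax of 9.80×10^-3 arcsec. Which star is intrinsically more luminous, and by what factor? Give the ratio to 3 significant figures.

Star 1: d = 48.6 kpc = 48600 pc
Star 1: M = m − 5 log₁₀ d + 5 = 14.53 − 5·4.6866 + 5 = -3.903
Star 2: d = 1/p = 1/9.80×10^-3″ = 102.0 pc
Star 2: M = m − 5 log₁₀ d + 5 = 14.52 − 5·2.0088 + 5 = 9.476
ΔM = M_1 − M_2 = -3.903 − (9.476) = -13.379; smaller M is more luminous → Star 1.
L ratio = 10^(0.4 |ΔM|) = 10^5.352 = 224800

Star 1 is more luminous, by a factor of 225000.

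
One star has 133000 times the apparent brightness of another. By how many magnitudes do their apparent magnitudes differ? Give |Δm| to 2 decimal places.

Pogson: Δm = −2.5 log₁₀(ratio) = −2.5 log₁₀(133000) = −2.5 × 5.1239 = -12.810

|Δm| ≈ 12.81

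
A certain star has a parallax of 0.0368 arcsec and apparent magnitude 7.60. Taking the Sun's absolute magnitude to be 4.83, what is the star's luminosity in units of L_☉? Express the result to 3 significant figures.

d = 1/p = 1/0.0368″ = 27.17 pc
M = m − 5 log₁₀ d + 5 = 7.60 − 5·1.4342 + 5 = 5.429
M − M_☉ = 5.429 − 4.83 = 0.599
L/L_☉ = 10^(−0.4 × 0.599) = 0.5758

L/L_☉ ≈ 0.576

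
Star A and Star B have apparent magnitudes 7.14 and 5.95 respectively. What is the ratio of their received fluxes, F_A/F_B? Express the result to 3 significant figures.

F_A/F_B ≈ 0.334

Magnitude difference = 1.19
Flux ratio = 10^(−0.4 Δm) = 10^(−0.4 × 1.19) = 10^-0.476 = 0.3342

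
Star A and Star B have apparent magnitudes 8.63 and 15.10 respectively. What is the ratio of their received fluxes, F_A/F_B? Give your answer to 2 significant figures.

F_A/F_B ≈ 390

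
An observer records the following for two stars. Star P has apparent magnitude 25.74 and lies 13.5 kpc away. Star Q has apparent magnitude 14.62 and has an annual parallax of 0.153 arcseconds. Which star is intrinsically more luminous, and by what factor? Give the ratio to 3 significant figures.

Star P is more luminous, by a factor of 152.

Star P: d = 13.5 kpc = 13500 pc
Star P: M = m − 5 log₁₀ d + 5 = 25.74 − 5·4.1303 + 5 = 10.088
Star Q: d = 1/p = 1/0.153″ = 6.536 pc
Star Q: M = m − 5 log₁₀ d + 5 = 14.62 − 5·0.8153 + 5 = 15.543
ΔM = M_P − M_Q = 10.088 − (15.543) = -5.455; smaller M is more luminous → Star P.
L ratio = 10^(0.4 |ΔM|) = 10^2.182 = 152.1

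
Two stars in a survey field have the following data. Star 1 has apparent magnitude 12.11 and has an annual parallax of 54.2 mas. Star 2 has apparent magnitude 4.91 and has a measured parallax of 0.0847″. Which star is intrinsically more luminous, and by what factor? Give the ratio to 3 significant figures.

Star 1: p = 54.2 mas = 0.0542″ → d = 1/p = 18.45 pc
Star 1: M = m − 5 log₁₀ d + 5 = 12.11 − 5·1.2660 + 5 = 10.780
Star 2: d = 1/p = 1/0.0847″ = 11.81 pc
Star 2: M = m − 5 log₁₀ d + 5 = 4.91 − 5·1.0721 + 5 = 4.549
ΔM = M_1 − M_2 = 10.780 − (4.549) = 6.231; smaller M is more luminous → Star 2.
L ratio = 10^(0.4 |ΔM|) = 10^2.492 = 310.6

Star 2 is more luminous, by a factor of 311.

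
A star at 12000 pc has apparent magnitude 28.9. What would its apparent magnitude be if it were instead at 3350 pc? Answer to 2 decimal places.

m ≈ 26.13

Flux ∝ 1/d², so Δm = 5 log₁₀(d₂/d₁) = 5 log₁₀(3350/12000) = -2.771
m₂ = m₁ + Δm = 28.9 + (-2.771) = 26.129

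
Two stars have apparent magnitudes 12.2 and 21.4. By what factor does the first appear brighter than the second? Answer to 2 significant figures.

4800

Δm = 12.2 − (21.4) = -9.2
Flux ratio = 10^(−0.4 Δm) = 10^(−0.4 × -9.2) = 10^3.680 = 4786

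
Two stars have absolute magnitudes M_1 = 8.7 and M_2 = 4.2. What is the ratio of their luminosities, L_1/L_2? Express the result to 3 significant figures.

L_1/L_2 ≈ 0.0158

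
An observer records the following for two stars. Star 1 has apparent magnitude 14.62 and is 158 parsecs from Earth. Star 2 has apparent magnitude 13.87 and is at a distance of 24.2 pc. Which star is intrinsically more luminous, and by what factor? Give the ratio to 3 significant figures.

Star 1: M = m − 5 log₁₀ d + 5 = 14.62 − 5·2.1987 + 5 = 8.627
Star 2: M = m − 5 log₁₀ d + 5 = 13.87 − 5·1.3838 + 5 = 11.951
ΔM = M_1 − M_2 = 8.627 − (11.951) = -3.324; smaller M is more luminous → Star 1.
L ratio = 10^(0.4 |ΔM|) = 10^1.330 = 21.36

Star 1 is more luminous, by a factor of 21.4.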